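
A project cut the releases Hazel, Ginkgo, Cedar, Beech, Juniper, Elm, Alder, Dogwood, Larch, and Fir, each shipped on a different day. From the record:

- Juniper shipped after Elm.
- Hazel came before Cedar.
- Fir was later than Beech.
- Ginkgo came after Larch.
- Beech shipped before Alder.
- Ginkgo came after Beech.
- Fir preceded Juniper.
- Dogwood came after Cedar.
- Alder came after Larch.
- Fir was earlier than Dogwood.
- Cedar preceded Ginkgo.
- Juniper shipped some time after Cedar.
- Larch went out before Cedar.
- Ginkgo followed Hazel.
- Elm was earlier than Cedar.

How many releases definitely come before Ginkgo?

Directly stated before Ginkgo: Beech, Cedar, Hazel, and Larch.
Elm reaches Ginkgo via Elm → Cedar → Ginkgo.
That's Beech, Cedar, Elm, Hazel, and Larch — 5 in all.

5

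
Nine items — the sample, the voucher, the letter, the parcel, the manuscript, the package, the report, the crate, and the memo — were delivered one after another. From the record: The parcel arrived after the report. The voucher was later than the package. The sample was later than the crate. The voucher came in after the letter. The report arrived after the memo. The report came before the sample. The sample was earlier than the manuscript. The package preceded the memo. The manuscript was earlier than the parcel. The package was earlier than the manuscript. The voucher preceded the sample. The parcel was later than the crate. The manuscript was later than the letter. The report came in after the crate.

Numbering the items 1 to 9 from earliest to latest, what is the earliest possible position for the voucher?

The letter and the package must both come before the voucher — 2 forced predecessors.
Nothing else is forced ahead of the voucher, so its earliest slot is position 2 + 1 = 3.

3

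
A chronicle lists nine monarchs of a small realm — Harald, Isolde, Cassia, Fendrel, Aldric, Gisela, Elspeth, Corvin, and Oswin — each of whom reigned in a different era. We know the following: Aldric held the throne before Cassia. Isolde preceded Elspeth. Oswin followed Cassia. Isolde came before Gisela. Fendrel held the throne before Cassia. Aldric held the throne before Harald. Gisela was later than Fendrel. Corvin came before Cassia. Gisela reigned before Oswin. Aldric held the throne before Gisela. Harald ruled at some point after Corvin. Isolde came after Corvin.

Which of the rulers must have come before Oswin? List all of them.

Aldric, Cassia, Corvin, Fendrel, Gisela, Isolde

Directly stated before Oswin: Cassia and Gisela.
Aldric reaches Oswin via Aldric → Cassia → Oswin.
Corvin reaches Oswin via Corvin → Cassia → Oswin.
Fendrel reaches Oswin via Fendrel → Cassia → Oswin.
Likewise Isolde reaches Oswin by chaining the stated constraints.
No chain forces Harald (or any of the others) ahead of Oswin.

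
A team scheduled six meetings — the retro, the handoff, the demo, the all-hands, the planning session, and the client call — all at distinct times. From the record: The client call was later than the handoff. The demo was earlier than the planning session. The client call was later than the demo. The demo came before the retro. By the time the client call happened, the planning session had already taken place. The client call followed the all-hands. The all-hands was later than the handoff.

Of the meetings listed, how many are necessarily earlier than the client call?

4

Directly stated before the client call: the all-hands, the demo, the handoff, and the planning session.
That's the all-hands, the demo, the handoff, and the planning session — 4 in all.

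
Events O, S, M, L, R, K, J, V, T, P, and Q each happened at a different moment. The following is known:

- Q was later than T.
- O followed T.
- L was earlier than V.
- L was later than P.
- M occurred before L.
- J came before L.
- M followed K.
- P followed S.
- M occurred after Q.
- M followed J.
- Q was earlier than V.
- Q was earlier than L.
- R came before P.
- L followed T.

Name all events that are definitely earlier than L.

Directly stated before L: J, M, P, Q, and T.
K reaches L via K → M → L.
R reaches L via R → P → L.
S reaches L via S → P → L.
No chain forces O (or any of the others) ahead of L.

J, K, M, P, Q, R, S, T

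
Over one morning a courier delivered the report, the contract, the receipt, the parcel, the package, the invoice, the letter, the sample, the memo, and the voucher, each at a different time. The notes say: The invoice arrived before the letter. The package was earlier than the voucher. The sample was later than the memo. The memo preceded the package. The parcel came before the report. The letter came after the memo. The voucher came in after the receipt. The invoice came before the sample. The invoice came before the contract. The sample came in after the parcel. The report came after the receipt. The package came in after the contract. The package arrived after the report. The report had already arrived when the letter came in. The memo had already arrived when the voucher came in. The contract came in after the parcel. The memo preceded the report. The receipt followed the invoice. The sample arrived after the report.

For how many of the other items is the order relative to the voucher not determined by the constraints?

2

Forced before the voucher: the contract, the invoice, the memo, the package, the parcel, the receipt, and the report.
That leaves the letter and the sample with no forced order relative to the voucher — 2.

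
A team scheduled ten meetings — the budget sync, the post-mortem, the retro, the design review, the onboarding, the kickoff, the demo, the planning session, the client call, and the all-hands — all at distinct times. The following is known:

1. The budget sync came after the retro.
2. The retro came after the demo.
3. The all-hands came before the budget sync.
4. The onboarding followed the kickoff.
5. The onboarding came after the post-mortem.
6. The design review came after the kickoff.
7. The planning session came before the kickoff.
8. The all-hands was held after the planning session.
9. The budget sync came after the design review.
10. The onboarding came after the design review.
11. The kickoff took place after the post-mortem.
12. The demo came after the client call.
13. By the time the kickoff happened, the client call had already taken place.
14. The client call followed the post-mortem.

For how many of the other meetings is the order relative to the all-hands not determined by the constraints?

Forced before the all-hands: the planning session; forced after the all-hands: the budget sync.
That leaves the client call, the demo, the design review, the kickoff, the onboarding, the post-mortem, and the retro with no forced order relative to the all-hands — 7.

7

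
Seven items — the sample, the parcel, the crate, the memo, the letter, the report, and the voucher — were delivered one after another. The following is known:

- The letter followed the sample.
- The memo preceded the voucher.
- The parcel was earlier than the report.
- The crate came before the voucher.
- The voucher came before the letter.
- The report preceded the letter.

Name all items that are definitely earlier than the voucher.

Directly stated before the voucher: the crate and the memo.
No chain forces the parcel (or any of the others) ahead of the voucher.

the crate, the memo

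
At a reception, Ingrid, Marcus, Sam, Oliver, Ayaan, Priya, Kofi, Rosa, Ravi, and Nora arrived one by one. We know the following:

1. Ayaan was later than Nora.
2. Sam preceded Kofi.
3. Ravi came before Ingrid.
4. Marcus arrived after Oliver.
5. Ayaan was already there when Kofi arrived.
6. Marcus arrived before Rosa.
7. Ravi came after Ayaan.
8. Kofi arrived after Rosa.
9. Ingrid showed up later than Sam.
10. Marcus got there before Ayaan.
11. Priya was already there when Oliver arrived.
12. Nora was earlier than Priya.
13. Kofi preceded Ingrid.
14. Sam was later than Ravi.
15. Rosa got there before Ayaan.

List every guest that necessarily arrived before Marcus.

Directly stated before Marcus: Oliver.
Nora reaches Marcus via Nora → Priya → Oliver → Marcus.
Priya reaches Marcus via Priya → Oliver → Marcus.

Nora, Oliver, Priya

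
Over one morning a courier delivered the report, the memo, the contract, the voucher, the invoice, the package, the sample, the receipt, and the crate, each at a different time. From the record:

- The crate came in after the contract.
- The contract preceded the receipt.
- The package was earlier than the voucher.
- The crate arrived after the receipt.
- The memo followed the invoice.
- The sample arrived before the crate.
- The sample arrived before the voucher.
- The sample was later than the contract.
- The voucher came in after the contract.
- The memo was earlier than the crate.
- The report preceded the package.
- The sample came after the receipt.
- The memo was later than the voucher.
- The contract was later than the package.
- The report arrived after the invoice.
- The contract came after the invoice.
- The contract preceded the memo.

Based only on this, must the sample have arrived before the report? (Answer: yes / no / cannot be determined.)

Tracing the constraints gives the report → the package → the contract → the sample, so the report must come before the sample.
That means the sample cannot be before the report.

no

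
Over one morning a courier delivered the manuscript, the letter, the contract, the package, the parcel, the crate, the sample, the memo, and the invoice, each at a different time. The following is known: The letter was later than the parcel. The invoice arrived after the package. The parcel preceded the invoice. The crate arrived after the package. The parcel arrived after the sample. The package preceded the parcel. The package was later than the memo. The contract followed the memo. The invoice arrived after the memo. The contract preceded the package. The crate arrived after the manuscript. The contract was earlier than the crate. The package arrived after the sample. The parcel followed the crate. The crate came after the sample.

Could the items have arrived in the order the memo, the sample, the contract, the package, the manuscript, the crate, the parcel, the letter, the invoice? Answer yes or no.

Check each stated constraint against the proposed order — e.g. the sample is ahead of the parcel; the memo is ahead of the invoice. Every pair is in the required order; nothing is violated.

yes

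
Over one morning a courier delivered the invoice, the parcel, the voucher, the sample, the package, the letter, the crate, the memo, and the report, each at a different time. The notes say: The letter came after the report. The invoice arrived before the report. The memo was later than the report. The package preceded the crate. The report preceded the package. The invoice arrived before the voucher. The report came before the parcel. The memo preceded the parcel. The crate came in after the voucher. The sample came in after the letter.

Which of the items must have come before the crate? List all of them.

the invoice, the package, the report, the voucher

Directly stated before the crate: the package and the voucher.
The invoice reaches the crate via the invoice → the voucher → the crate.
The report reaches the crate via the report → the package → the crate.
No chain forces the letter (or any of the others) ahead of the crate.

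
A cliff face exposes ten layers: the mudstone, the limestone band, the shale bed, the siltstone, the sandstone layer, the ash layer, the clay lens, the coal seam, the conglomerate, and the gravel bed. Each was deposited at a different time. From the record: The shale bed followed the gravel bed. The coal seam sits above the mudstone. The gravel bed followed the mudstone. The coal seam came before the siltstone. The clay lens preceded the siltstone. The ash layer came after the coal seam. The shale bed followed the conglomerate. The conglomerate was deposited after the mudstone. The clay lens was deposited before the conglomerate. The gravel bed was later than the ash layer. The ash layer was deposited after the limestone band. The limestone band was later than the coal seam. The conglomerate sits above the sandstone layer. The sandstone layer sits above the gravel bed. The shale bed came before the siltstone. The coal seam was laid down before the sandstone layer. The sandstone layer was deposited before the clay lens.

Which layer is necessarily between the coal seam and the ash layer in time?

Tracing the constraints gives the coal seam → the limestone band → the ash layer, so the limestone band sits after the coal seam and before the ash layer.
No other layer is forced both after the coal seam and before the ash layer.

the limestone band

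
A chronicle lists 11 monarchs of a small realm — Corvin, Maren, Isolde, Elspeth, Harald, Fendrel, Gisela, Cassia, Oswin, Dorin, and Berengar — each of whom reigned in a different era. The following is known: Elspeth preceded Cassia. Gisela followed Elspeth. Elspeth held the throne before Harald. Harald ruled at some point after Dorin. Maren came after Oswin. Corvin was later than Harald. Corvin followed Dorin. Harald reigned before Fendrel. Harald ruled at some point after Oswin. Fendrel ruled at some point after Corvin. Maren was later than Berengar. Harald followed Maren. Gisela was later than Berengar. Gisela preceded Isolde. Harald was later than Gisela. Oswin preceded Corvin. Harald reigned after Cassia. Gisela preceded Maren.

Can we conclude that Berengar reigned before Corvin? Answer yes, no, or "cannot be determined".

Chain the constraints: Berengar → Maren → Harald → Corvin. Each link is directly stated, so Berengar comes before Corvin.

yes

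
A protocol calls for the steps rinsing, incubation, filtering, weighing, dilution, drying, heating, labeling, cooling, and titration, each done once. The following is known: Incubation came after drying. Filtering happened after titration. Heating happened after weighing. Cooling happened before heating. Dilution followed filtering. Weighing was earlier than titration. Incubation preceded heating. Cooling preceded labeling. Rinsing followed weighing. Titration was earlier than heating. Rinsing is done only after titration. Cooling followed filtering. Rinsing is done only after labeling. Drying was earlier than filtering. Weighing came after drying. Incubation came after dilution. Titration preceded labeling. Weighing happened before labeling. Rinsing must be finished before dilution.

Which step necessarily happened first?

drying

Drying has a chain of constraints placing it before every other step, so drying must be first.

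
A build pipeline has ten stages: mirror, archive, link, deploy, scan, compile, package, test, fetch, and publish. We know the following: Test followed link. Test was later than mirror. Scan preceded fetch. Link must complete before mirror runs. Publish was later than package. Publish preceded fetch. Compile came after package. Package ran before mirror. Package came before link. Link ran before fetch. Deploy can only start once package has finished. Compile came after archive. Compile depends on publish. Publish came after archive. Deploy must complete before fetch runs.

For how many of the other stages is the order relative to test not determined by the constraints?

6

Forced before test: link, mirror, and package.
That leaves archive, compile, deploy, fetch, publish, and scan with no forced order relative to test — 6.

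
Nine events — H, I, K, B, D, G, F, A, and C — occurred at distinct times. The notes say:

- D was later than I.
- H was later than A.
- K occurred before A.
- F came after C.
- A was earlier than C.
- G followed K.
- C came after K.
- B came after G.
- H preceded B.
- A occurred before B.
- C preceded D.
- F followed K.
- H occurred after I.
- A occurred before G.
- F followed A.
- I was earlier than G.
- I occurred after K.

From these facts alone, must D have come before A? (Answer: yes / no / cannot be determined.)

Tracing the constraints gives A → C → D, so A must come before D.
That means D cannot be before A.

no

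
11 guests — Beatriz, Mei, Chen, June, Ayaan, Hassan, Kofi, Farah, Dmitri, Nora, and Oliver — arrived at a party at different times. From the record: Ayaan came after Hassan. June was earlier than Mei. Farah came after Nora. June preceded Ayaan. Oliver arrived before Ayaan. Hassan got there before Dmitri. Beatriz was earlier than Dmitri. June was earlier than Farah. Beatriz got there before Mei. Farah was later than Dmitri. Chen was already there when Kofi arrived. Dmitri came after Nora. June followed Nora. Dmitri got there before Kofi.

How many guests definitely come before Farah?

Directly stated before Farah: Dmitri, June, and Nora.
Beatriz reaches Farah via Beatriz → Dmitri → Farah.
Hassan reaches Farah via Hassan → Dmitri → Farah.
No chain forces Ayaan (or any of the others) ahead of Farah.
That's Beatriz, Dmitri, Hassan, June, and Nora — 5 in all.

5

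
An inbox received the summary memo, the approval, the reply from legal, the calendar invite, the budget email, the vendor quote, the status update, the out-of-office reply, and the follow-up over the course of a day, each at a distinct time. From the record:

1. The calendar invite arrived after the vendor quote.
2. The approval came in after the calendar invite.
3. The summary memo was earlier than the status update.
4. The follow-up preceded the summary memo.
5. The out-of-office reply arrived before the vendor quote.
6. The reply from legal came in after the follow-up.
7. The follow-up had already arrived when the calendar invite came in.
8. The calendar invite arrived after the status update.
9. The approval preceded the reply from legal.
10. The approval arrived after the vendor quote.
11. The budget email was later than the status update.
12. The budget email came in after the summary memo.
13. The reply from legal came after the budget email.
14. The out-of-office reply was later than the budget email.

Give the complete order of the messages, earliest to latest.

the follow-up, the summary memo, the status update, the budget email, the out-of-office reply, the vendor quote, the calendar invite, the approval, the reply from legal

The constraints fix every adjacent pair, so only one ordering works:
the follow-up → the summary memo → the status update → the budget email → the out-of-office reply → the vendor quote → the calendar invite → the approval → the reply from legal.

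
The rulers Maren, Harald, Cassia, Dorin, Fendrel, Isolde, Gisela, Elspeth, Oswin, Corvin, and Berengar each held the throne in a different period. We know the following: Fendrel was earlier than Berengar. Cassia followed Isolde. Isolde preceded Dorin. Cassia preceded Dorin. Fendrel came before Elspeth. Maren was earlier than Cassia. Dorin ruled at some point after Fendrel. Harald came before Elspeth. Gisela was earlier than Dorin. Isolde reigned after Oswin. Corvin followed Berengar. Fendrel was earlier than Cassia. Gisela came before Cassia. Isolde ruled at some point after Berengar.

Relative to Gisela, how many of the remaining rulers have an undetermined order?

8

Forced after Gisela: Cassia and Dorin.
That leaves Berengar, Corvin, Elspeth, Fendrel, Harald, Isolde, Maren, and Oswin with no forced order relative to Gisela — 8.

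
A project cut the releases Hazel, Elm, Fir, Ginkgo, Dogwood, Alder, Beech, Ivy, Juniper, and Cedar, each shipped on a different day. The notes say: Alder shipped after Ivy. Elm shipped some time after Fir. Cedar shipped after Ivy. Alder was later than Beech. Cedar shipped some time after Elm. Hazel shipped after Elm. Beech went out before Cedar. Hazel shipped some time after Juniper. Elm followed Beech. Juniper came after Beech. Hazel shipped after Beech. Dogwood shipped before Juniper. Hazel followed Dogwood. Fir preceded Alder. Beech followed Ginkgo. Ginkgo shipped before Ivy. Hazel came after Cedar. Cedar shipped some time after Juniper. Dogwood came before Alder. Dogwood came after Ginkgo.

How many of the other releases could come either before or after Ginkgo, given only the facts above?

1

Forced after Ginkgo: Alder, Beech, Cedar, Dogwood, Elm, Hazel, Ivy, and Juniper.
That leaves Fir with no forced order relative to Ginkgo — 1.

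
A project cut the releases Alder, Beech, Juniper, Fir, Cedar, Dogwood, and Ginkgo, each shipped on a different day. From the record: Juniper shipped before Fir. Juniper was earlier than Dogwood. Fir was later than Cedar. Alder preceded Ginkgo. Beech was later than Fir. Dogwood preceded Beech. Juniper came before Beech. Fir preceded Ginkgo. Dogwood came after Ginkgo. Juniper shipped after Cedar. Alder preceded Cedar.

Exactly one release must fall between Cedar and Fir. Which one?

Tracing the constraints gives Cedar → Juniper → Fir, so Juniper sits after Cedar and before Fir.
No other release is forced both after Cedar and before Fir.

Juniper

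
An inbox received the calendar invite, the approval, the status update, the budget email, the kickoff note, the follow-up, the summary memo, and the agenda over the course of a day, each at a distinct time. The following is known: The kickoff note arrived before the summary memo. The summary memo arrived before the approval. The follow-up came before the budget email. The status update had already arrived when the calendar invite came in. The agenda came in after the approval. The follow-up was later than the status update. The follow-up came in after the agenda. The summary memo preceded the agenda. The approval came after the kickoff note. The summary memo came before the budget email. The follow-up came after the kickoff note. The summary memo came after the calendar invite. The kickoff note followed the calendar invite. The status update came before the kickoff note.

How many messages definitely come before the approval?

Directly stated before the approval: the kickoff note and the summary memo.
The calendar invite reaches the approval via the calendar invite → the summary memo → the approval.
The status update reaches the approval via the status update → the kickoff note → the approval.
No chain forces the budget email (or any of the others) ahead of the approval.
That's the calendar invite, the kickoff note, the status update, and the summary memo — 4 in all.

4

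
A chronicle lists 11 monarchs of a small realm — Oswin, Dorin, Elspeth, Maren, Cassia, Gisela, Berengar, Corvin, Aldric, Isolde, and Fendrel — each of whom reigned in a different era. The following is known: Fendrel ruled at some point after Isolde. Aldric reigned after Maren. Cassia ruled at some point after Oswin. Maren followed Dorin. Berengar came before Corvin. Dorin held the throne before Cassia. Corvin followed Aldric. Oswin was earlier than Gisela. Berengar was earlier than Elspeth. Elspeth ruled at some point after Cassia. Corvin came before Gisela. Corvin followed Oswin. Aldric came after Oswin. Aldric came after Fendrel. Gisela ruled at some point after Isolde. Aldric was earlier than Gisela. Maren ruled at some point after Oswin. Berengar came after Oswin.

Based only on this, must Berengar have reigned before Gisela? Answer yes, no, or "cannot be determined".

Chain the constraints: Berengar → Corvin → Gisela. Each link is directly stated, so Berengar comes before Gisela.

yes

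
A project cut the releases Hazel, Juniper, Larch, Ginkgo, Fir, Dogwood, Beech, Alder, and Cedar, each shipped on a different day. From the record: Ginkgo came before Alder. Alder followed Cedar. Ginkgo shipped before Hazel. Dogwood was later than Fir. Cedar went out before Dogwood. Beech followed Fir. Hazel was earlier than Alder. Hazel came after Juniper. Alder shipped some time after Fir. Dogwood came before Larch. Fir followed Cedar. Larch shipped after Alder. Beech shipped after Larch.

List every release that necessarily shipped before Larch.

Alder, Cedar, Dogwood, Fir, Ginkgo, Hazel, Juniper

Directly stated before Larch: Alder and Dogwood.
Cedar reaches Larch via Cedar → Alder → Larch.
Fir reaches Larch via Fir → Alder → Larch.
Ginkgo reaches Larch via Ginkgo → Alder → Larch.
Likewise Hazel and Juniper each reach Larch by chaining the stated constraints.
No chain forces Beech ahead of Larch.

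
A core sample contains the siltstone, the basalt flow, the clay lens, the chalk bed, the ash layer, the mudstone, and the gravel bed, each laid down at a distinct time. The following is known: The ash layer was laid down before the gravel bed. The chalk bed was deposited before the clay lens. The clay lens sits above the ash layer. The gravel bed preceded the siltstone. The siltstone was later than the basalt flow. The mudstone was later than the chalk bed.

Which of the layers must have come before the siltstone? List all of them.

Directly stated before the siltstone: the basalt flow and the gravel bed.
The ash layer reaches the siltstone via the ash layer → the gravel bed → the siltstone.
No chain forces the chalk bed (or any of the others) ahead of the siltstone.

the ash layer, the basalt flow, the gravel bed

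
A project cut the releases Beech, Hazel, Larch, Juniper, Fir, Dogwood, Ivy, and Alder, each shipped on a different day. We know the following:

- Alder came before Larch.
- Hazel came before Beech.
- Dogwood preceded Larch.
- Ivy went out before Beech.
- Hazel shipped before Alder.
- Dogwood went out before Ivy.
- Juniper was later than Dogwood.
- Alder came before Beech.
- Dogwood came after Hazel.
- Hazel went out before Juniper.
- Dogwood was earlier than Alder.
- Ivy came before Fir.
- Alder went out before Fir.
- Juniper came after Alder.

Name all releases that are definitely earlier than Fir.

Alder, Dogwood, Hazel, Ivy

Directly stated before Fir: Alder and Ivy.
Dogwood reaches Fir via Dogwood → Ivy → Fir.
Hazel reaches Fir via Hazel → Alder → Fir.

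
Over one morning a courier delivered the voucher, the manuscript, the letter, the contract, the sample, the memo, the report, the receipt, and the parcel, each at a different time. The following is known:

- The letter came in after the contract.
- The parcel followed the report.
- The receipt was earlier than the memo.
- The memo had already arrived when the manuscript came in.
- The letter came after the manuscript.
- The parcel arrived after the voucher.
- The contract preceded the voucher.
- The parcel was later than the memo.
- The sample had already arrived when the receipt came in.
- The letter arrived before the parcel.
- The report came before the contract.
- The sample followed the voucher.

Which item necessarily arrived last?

the parcel

Every other item has a chain of constraints placing it before the parcel, so the parcel is last.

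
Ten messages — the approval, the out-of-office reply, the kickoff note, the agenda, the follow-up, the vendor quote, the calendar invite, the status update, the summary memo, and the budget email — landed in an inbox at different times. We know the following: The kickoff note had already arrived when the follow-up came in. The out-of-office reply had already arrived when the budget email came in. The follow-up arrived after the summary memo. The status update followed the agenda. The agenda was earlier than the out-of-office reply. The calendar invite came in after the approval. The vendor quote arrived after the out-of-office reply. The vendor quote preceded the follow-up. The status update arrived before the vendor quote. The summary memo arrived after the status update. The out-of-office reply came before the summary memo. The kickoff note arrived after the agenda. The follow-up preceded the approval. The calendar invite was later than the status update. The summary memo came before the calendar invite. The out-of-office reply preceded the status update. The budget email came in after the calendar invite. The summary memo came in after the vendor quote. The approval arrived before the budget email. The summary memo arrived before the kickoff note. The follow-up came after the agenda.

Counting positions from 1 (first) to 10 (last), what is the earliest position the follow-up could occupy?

The agenda, the kickoff note, the out-of-office reply, the status update, the summary memo, and the vendor quote must all come before the follow-up — 6 forced predecessors.
Nothing else is forced ahead of the follow-up, so its earliest slot is position 6 + 1 = 7.

7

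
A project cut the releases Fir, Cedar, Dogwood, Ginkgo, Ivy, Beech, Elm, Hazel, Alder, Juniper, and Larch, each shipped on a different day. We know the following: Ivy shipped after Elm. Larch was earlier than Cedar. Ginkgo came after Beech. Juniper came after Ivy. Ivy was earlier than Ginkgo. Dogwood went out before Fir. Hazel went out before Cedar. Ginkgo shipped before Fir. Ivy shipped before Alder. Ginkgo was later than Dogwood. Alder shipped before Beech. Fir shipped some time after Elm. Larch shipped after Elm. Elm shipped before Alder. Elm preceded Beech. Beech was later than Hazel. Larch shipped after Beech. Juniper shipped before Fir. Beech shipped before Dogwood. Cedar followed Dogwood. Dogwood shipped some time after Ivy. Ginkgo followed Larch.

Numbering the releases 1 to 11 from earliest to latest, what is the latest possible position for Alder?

5

Alder must come before Beech, Cedar, Dogwood, Fir, Ginkgo, and Larch — 6 releases forced after it.
Everything else can be placed before Alder in some valid order, so Alder can sit as late as position 11 − 6 = 5.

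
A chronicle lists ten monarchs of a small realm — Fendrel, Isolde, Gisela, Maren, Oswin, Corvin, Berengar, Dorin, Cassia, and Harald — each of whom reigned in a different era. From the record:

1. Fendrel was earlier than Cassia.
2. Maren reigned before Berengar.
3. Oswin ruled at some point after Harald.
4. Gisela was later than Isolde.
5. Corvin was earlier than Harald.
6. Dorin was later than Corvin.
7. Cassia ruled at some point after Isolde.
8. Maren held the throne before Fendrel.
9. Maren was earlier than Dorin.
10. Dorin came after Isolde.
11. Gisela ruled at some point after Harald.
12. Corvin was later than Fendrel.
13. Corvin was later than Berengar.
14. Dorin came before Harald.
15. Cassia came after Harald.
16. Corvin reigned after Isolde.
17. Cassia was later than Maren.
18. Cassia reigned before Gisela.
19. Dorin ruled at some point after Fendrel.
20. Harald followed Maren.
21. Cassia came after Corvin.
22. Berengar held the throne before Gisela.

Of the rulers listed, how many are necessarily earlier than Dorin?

Directly stated before Dorin: Corvin, Fendrel, Isolde, and Maren.
Berengar reaches Dorin via Berengar → Corvin → Dorin.
No chain forces Cassia (or any of the others) ahead of Dorin.
That's Berengar, Corvin, Fendrel, Isolde, and Maren — 5 in all.

5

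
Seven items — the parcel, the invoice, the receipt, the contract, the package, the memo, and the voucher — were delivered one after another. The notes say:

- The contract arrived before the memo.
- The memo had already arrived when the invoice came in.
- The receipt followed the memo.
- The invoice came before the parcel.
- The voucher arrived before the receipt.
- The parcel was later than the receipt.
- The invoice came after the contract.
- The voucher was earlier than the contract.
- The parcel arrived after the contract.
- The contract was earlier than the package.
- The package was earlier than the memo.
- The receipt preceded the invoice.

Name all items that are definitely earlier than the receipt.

the contract, the memo, the package, the voucher

Directly stated before the receipt: the memo and the voucher.
The contract reaches the receipt via the contract → the memo → the receipt.
The package reaches the receipt via the package → the memo → the receipt.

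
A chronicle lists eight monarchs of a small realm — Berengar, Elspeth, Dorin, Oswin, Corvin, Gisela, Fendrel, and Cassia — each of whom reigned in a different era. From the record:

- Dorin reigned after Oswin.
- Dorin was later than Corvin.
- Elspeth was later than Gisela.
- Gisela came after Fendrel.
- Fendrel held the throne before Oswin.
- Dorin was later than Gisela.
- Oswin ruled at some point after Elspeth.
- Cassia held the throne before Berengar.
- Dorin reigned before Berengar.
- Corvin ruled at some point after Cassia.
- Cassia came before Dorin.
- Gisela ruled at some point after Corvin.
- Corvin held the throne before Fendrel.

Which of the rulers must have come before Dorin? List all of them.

Directly stated before Dorin: Cassia, Corvin, Gisela, and Oswin.
Elspeth reaches Dorin via Elspeth → Oswin → Dorin.
Fendrel reaches Dorin via Fendrel → Oswin → Dorin.

Cassia, Corvin, Elspeth, Fendrel, Gisela, Oswin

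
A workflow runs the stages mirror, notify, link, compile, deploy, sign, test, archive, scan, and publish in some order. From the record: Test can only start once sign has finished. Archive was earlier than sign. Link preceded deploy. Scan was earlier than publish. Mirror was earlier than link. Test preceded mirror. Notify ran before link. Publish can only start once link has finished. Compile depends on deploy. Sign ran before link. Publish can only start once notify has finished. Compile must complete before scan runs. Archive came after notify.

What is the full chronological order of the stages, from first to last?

The constraints fix every adjacent pair, so only one ordering works:
notify → archive → sign → test → mirror → link → deploy → compile → scan → publish.

notify, archive, sign, test, mirror, link, deploy, compile, scan, publish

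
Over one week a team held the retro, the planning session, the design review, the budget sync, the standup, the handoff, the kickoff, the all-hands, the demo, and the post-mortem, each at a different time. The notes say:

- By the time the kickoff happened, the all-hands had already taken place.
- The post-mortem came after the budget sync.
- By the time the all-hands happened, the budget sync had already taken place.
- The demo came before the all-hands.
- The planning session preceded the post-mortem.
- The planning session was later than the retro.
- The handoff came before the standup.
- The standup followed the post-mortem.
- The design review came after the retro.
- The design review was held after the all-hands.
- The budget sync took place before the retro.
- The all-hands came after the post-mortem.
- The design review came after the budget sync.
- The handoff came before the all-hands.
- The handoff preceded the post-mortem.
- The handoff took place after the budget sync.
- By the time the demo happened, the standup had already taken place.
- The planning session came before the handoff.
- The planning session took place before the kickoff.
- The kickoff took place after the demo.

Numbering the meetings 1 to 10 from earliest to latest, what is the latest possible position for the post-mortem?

5

The post-mortem must come before the all-hands, the demo, the design review, the kickoff, and the standup — 5 meetings forced after it.
Everything else can be placed before the post-mortem in some valid order, so the post-mortem can sit as late as position 10 − 5 = 5.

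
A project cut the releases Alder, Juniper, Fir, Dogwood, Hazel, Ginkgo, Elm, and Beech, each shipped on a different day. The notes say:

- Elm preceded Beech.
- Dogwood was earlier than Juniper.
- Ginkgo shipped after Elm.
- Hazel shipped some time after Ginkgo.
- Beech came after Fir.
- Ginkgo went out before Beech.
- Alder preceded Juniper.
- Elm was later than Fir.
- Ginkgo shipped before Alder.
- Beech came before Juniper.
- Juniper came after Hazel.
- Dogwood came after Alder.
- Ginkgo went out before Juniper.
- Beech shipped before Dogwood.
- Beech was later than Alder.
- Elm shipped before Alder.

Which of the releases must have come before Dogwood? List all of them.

Directly stated before Dogwood: Alder and Beech.
Elm reaches Dogwood via Elm → Alder → Dogwood.
Fir reaches Dogwood via Fir → Beech → Dogwood.
Ginkgo reaches Dogwood via Ginkgo → Alder → Dogwood.
No chain forces Hazel (or any of the others) ahead of Dogwood.

Alder, Beech, Elm, Fir, Ginkgo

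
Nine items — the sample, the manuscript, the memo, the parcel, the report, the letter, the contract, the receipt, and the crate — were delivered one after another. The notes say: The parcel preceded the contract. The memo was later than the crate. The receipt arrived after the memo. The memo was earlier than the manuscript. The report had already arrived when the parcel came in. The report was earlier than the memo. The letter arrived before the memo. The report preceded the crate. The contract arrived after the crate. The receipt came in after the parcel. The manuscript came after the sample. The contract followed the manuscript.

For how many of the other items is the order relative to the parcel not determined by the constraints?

5

Forced before the parcel: the report; forced after the parcel: the contract and the receipt.
That leaves the crate, the letter, the manuscript, the memo, and the sample with no forced order relative to the parcel — 5.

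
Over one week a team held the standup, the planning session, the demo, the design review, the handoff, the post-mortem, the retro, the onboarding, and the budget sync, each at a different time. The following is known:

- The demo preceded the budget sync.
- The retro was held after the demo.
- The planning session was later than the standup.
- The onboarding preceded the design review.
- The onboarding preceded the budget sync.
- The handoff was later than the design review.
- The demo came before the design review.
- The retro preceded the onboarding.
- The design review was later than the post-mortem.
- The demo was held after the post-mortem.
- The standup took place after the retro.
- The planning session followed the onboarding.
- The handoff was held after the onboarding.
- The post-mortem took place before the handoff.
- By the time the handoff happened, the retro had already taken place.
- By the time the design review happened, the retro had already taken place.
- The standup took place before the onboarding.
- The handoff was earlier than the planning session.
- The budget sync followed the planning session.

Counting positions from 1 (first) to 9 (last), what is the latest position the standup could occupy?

4

The standup must come before the budget sync, the design review, the handoff, the onboarding, and the planning session — 5 meetings forced after it.
Everything else can be placed before the standup in some valid order, so the standup can sit as late as position 9 − 5 = 4.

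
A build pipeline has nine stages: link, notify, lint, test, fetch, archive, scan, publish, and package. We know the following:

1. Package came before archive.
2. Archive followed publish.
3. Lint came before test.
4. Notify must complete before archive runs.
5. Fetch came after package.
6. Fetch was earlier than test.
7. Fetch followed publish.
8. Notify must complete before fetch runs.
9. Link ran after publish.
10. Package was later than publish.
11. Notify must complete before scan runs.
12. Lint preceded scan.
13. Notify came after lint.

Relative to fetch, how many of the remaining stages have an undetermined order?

Forced before fetch: lint, notify, package, and publish; forced after fetch: test.
That leaves archive, link, and scan with no forced order relative to fetch — 3.

3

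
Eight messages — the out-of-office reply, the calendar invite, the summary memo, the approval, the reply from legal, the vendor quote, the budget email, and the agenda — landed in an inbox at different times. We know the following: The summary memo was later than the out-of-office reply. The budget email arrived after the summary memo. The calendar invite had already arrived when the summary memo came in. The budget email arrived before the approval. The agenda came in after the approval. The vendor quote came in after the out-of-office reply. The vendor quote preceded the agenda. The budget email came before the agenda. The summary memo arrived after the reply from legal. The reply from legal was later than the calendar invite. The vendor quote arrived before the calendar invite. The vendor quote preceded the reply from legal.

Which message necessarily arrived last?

Every other message has a chain of constraints placing it before the agenda, so the agenda is last.

the agenda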